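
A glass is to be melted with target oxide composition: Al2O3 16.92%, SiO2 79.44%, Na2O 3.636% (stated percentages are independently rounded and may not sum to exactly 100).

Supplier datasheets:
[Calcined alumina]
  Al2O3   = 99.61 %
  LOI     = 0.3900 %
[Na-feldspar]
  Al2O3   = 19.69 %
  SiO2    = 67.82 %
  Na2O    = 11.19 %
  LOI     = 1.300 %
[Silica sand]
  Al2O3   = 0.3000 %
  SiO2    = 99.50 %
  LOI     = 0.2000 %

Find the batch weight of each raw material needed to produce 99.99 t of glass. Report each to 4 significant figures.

Batch per 99.99 t glass:
  Calcined alumina: 10.39 t
  Na-feldspar: 32.49 t
  Silica sand: 57.69 t
Total batch = 100.6 t; LOI loss = 0.5783 t; yield = 99.43%

Working values are shown with 4-significant-digit rounding across the worked steps; exact precision is held at all times; each reported value is rounded exactly once — all derived quantities are computed using the weight values per 99.99 t of glass in full float precision (three oxide percentages, the yield, totals, glass mass, ignition loss), exactly as shown in the problem or the answer.
Per-oxide target masses for 99.99 t glass:
  Al2O3: 16.92% × 99.99 = 16.92 t
  SiO2: 79.44% × 99.99 = 79.43 t
  Na2O: 3.636% × 99.99 = 3.636 t
Mass-balance tally per oxide using the reported weights, under the basis named above (oxide sums agree with the targets up to rounding of the answer):
  Al2O3: 10.39·0.9961 + 32.49·0.1969 + 57.69·0.003000 = 16.92 t (target 16.92 t)
  SiO2: 32.49·0.6782 + 57.69·0.9950 = 79.44 t (target 79.43 t)
  Na2O: 32.49·0.1119 = 3.636 t (target 3.636 t)
The glass-mass cross-check: total batch − LOI = 99.99 t (the Σ of target masses is 99.99 t; basis as stated: 99.99 t — deltas are rounding alone).
Batch grand total — Σ batch = 100.6 t; ignition loss, Σ(batch × LOI) = 0.5783 t; glass ÷ batch gives a yield of 99.43%.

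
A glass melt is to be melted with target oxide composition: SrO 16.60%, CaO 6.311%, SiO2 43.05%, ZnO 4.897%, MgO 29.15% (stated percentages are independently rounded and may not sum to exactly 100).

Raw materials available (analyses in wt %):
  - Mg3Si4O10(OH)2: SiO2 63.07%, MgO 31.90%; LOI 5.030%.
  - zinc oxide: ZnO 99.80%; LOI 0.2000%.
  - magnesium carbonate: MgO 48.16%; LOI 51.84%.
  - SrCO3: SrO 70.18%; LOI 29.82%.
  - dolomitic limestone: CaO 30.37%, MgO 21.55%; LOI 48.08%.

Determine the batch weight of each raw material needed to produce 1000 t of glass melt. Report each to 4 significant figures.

All internal work holds full precision at all times — values along the way are printed with 4-significant-figure rounding on the page; each reported value includes exactly one rounding. The derived quantities (the yield, LOI, glass mass, the totals, five oxide percentages) are recomputed in full float precision from the batch weights at 1000 t of glass exactly as printed in problem or answer.
Oxide mass targets, per 1000 t glass melt:
  SrO: 16.60% × 1000 = 166.0 t
  CaO: 6.311% × 1000 = 63.11 t
  SiO2: 43.05% × 1000 = 430.5 t
  ZnO: 4.897% × 1000 = 48.97 t
  MgO: 29.15% × 1000 = 291.5 t
Balance tally, oxide-wise, per the reported batch figures, relative to the basis at hand (every target is met by its sum up to rounding of the answer):
  SrO: 236.5·0.7018 = 166.0 t (target 166.0 t)
  CaO: 207.8·0.3037 = 63.11 t (target 63.11 t)
  SiO2: 682.6·0.6307 = 430.5 t (target 430.5 t)
  ZnO: 49.07·0.9980 = 48.97 t (target 48.97 t)
  MgO: 682.6·0.3190 + 60.17·0.4816 + 207.8·0.2155 = 291.5 t (target 291.5 t)
The glass-mass cross-check: total charge less LOI = 1000 t (the Σ of target masses is 1000 t; against the stated basis, 1000 t — rounding explains the deltas).
Adding the batch up: Σ batch = 1236 t; LOI removed, Σ of batch·LOI: 236.1 t; yield: glass divided by total = 80.90%.

Batch per 1000 t glass melt:
  Mg3Si4O10(OH)2: 682.6 t
  zinc oxide: 49.07 t
  magnesium carbonate: 60.17 t
  SrCO3: 236.5 t
  dolomitic limestone: 207.8 t
Total batch = 1236 t; LOI loss = 236.1 t; yield = 80.90%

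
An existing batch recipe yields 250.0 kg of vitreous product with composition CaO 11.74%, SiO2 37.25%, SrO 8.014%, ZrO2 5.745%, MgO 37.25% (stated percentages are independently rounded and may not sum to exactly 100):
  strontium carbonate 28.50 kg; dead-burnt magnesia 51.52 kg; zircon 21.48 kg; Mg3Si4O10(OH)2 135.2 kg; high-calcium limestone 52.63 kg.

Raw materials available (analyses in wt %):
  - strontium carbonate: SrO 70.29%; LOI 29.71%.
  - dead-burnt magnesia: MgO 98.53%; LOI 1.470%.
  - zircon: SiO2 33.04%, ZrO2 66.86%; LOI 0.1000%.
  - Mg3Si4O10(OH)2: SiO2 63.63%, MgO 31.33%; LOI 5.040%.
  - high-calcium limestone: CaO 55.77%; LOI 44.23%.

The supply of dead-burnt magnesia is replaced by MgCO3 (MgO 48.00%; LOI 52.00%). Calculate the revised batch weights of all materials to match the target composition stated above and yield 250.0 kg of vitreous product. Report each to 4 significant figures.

Revised batch per 250.0 kg vitreous product:
  strontium carbonate: 28.50 kg
  MgCO3: 105.8 kg
  zircon: 21.48 kg
  Mg3Si4O10(OH)2: 135.2 kg
  high-calcium limestone: 52.63 kg
Total batch = 343.6 kg; LOI loss = 93.60 kg

Working values are displayed rounded to 4 significant digits in the working; every computation keeps full precision from start to finish; every reported figure is rounded a single time; derived quantities, which include five oxide percentages, the yield, glass mass, LOI, totals, are recomputed at exact precision, exactly as printed in either problem or answer, from the weighed amounts on 250.0 kg of glass.
Target oxide masses per 250.0 kg vitreous product:
  CaO: 11.74% × 250.0 = 29.35 kg
  SiO2: 37.25% × 250.0 = 93.12 kg
  SrO: 8.014% × 250.0 = 20.03 kg
  ZrO2: 5.745% × 250.0 = 14.36 kg
  MgO: 37.25% × 250.0 = 93.12 kg
Verifying the oxide balance on the weights just shown, under the basis named above (every target is met by its sum inside rounding margins):
  CaO: 52.63·0.5577 = 29.35 kg (target 29.35 kg)
  SiO2: 21.48·0.3304 + 135.2·0.6363 = 93.12 kg (target 93.12 kg)
  SrO: 28.50·0.7029 = 20.03 kg (target 20.03 kg)
  ZrO2: 21.48·0.6686 = 14.36 kg (target 14.36 kg)
  MgO: 105.8·0.4800 + 135.2·0.3133 = 93.14 kg (target 93.12 kg)
Consistency of the glass mass: Σ batch − LOI loss = 250.0 kg (oxide target masses add up to 250.0 kg; basis as stated: 250.0 kg — deltas are rounding alone).
Batch total: Σ batch = 343.6 kg; Σ batch·LOI gives LOI loss = 93.60 kg; glass ÷ batch gives a yield of 72.76%.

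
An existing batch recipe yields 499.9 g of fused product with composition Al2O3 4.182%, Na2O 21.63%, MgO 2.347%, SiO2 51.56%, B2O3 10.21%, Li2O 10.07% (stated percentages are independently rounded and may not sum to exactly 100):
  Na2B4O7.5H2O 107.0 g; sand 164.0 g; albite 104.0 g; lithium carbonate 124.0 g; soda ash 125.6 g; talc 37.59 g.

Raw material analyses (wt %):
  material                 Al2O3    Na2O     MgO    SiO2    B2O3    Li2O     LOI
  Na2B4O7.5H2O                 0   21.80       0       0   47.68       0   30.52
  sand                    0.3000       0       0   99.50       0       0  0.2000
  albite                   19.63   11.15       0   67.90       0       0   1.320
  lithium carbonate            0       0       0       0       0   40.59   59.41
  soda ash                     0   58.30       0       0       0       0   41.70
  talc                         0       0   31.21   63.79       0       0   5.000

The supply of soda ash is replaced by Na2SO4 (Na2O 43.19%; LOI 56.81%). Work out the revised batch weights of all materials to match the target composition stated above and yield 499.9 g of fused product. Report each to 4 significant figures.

All internal work maintains full float precision in all steps — in-progress results are printed rounded off to 4 significant figures at each printed step — every reported number is rounded just once. The derived quantities are carried from the batch weights at 499.9 g of glass in full float precision (net glass mass, totals, LOI, the yield, the six compositions), exactly as shown in the question or the answer.
Oxide-by-oxide targets in 499.9 g fused product:
  Al2O3: 4.182% × 499.9 = 20.91 g
  Na2O: 21.63% × 499.9 = 108.1 g
  MgO: 2.347% × 499.9 = 11.73 g
  SiO2: 51.56% × 499.9 = 257.7 g
  B2O3: 10.21% × 499.9 = 51.04 g
  Li2O: 10.07% × 499.9 = 50.34 g
Per-oxide balance check from the weights as reported, versus the basis set out (each sum matches its target mass once rounding is allowed for):
  Al2O3: 164.0·0.003000 + 104.0·0.1963 = 20.91 g (target 20.91 g)
  Na2O: 107.0·0.2180 + 104.0·0.1115 + 169.5·0.4319 = 108.1 g (target 108.1 g)
  MgO: 37.59·0.3121 = 11.73 g (target 11.73 g)
  SiO2: 164.0·0.9950 + 104.0·0.6790 + 37.59·0.6379 = 257.8 g (target 257.7 g)
  B2O3: 107.0·0.4768 = 51.02 g (target 51.04 g)
  Li2O: 124.0·0.4059 = 50.33 g (target 50.34 g)
Consistency of the glass mass: batch total minus LOI = 499.9 g (per-oxide target masses sum to 499.9 g; with the basis standing at 499.9 g — gaps are rounding artifacts).
Batch total: Σ batch = 706.1 g; loss to ignition Σ batch·LOI = 206.2 g; yield: glass divided by total = 70.80%.

Revised batch per 499.9 g fused product:
  Na2B4O7.5H2O: 107.0 g
  sand: 164.0 g
  albite: 104.0 g
  lithium carbonate: 124.0 g
  Na2SO4: 169.5 g
  talc: 37.59 g
Total batch = 706.1 g; LOI loss = 206.2 g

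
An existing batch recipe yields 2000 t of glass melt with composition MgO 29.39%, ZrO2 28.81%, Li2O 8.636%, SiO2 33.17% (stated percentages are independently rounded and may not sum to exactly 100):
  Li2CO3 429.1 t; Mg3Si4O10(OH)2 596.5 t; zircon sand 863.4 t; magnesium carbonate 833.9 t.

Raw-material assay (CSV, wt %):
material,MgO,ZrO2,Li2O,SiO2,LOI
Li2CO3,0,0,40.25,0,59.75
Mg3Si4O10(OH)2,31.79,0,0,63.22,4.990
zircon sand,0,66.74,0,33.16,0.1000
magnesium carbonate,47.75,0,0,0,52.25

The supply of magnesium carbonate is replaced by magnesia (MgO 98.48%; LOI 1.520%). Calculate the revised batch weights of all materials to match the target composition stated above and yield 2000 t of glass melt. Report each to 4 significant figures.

Values along the way are displayed rounded off to 4 significant figures in the working; all internal work holds exact precision in all steps. Each reported value includes exactly one rounding. The derived quantities (ignition loss, the four compositions, net glass mass, totals, the yield) are re-derived at full precision from the batch weights for 2000 t of glass as they appear in the problem or the answer.
Oxide-by-oxide targets in 2000 t glass melt:
  MgO: 29.39% × 2000 = 587.8 t
  ZrO2: 28.81% × 2000 = 576.2 t
  Li2O: 8.636% × 2000 = 172.7 t
  SiO2: 33.17% × 2000 = 663.4 t
Checking each oxide sum given the weights on record, versus the basis set out (each sum matches its target mass net of answer rounding effects):
  MgO: 596.5·0.3179 + 404.3·0.9848 = 587.8 t (target 587.8 t)
  ZrO2: 863.4·0.6674 = 576.2 t (target 576.2 t)
  Li2O: 429.1·0.4025 = 172.7 t (target 172.7 t)
  SiO2: 596.5·0.6322 + 863.4·0.3316 = 663.4 t (target 663.4 t)
Glass-mass sanity pass: whole batch net of LOI = 2000 t (the Σ of target masses is 2000 t; versus the stated basis of 2000 t — deltas are rounding alone).
Summing the batch: Σ batch = 2293 t; loss to ignition Σ batch·LOI = 293.2 t; the yield ratio, glass ÷ batch: 87.22%.

Revised batch per 2000 t glass melt:
  Li2CO3: 429.1 t
  Mg3Si4O10(OH)2: 596.5 t
  zircon sand: 863.4 t
  magnesia: 404.3 t
Total batch = 2293 t; LOI loss = 293.2 t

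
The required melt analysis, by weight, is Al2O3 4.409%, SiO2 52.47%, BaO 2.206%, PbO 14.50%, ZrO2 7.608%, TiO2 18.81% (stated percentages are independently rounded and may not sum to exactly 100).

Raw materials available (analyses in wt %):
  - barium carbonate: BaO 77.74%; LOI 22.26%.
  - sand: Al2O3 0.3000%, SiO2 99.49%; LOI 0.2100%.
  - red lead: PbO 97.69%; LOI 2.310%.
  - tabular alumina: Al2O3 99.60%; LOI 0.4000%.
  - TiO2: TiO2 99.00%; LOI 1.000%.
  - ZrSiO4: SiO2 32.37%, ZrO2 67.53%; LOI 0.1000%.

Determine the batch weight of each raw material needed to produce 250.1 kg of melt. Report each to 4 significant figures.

The working math carries full float precision throughout — mid-chain values appear (rounded to 4 significant digits) on the page. Every reported result is rounded just once — all derived quantities (LOI, the totals, the six compositions, yield, net glass mass) are computed from the batch weights per 250.1 kg of glass in full precision, as they appear in question or answer.
Per-oxide target masses for 250.1 kg melt:
  Al2O3: 4.409% × 250.1 = 11.03 kg
  SiO2: 52.47% × 250.1 = 131.2 kg
  BaO: 2.206% × 250.1 = 5.517 kg
  PbO: 14.50% × 250.1 = 36.26 kg
  ZrO2: 7.608% × 250.1 = 19.03 kg
  TiO2: 18.81% × 250.1 = 47.04 kg
Checking each oxide sum from the weights as reported, under the basis named above (summed amounts equal target values given rounding of the digits):
  Al2O3: 122.7·0.003000 + 10.70·0.9960 = 11.03 kg (target 11.03 kg)
  SiO2: 122.7·0.9949 + 28.18·0.3237 = 131.2 kg (target 131.2 kg)
  BaO: 7.097·0.7774 = 5.517 kg (target 5.517 kg)
  PbO: 37.12·0.9769 = 36.26 kg (target 36.26 kg)
  ZrO2: 28.18·0.6753 = 19.03 kg (target 19.03 kg)
  TiO2: 47.52·0.9900 = 47.04 kg (target 47.04 kg)
The glass-mass cross-check: total charge less LOI = 250.1 kg (targets for the oxides total 250.1 kg; versus the stated basis of 250.1 kg — gaps are rounding artifacts).
Batch total: Σ batch = 253.3 kg; ignition loss, Σ(batch × LOI) = 3.241 kg; the yield ratio, glass ÷ batch: 98.72%.

Batch per 250.1 kg melt:
  barium carbonate: 7.097 kg
  sand: 122.7 kg
  red lead: 37.12 kg
  tabular alumina: 10.70 kg
  TiO2: 47.52 kg
  ZrSiO4: 28.18 kg
Total batch = 253.3 kg; LOI loss = 3.241 kg; yield = 98.72%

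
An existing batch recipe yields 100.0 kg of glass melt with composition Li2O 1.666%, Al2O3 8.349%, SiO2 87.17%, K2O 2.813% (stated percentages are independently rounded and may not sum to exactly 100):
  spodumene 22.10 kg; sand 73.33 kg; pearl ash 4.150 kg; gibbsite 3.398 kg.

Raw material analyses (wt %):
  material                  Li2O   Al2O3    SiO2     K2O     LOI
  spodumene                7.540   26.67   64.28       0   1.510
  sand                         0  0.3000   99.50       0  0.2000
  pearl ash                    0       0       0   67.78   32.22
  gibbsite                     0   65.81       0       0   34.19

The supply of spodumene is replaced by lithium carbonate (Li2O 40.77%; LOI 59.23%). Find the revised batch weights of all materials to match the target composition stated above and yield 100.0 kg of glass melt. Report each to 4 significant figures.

Revised batch per 100.0 kg glass melt:
  lithium carbonate: 4.086 kg
  sand: 87.61 kg
  pearl ash: 4.150 kg
  gibbsite: 12.29 kg
Total batch = 108.1 kg; LOI loss = 8.134 kg

Values along the way are printed rounded to four significant figures alongside each step — each numeric step maintains full precision throughout — each reported number undergoes a single rounding. All derived quantities (the totals, net glass mass, yield, LOI, the four compositions) are computed at full float precision starting from the weights at 100.0 kg of glass, precisely as stated by the problem or the answer.
Per-oxide target masses for 100.0 kg glass melt:
  Li2O: 1.666% × 100.0 = 1.666 kg
  Al2O3: 8.349% × 100.0 = 8.349 kg
  SiO2: 87.17% × 100.0 = 87.17 kg
  K2O: 2.813% × 100.0 = 2.813 kg
Per-oxide balance check applying the batch weights above, on the stated basis (oxide sums agree with the targets given rounding of the digits):
  Li2O: 4.086·0.4077 = 1.666 kg (target 1.666 kg)
  Al2O3: 87.61·0.003000 + 12.29·0.6581 = 8.351 kg (target 8.349 kg)
  SiO2: 87.61·0.9950 = 87.17 kg (target 87.17 kg)
  K2O: 4.150·0.6778 = 2.813 kg (target 2.813 kg)
Glass mass check: net batch after ignition = 100.0 kg (the Σ of target masses is 100.0 kg; basis as stated: 100.0 kg — differing by rounding only).
Adding the batch up: Σ batch = 108.1 kg; Σ batch·LOI gives LOI loss = 8.134 kg; as yield: glass ÷ batch → 92.48%.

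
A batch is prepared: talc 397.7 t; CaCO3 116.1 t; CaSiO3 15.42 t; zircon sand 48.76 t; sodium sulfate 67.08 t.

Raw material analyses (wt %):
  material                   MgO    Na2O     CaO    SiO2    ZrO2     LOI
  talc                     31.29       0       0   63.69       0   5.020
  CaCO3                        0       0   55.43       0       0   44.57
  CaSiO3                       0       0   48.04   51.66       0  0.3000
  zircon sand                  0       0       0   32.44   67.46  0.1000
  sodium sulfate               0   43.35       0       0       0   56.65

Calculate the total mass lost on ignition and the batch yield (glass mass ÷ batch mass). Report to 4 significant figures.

LOI loss = 109.8 t; glass = 535.3 t; yield = 82.98%

Intermediates are printed with 4-significant-figure rounding in the working. All internal work runs at full float precision at all times — a single rounding completes each reported value; the derived quantities (the totals, yield, glass mass, the five compositions, ignition loss) are carried from the weighed amounts on 535.3 t of glass at full precision, as quoted within the problem or answer text.
Each material's LOI contribution:
  talc: 397.7 × 0.05020 = 19.96 t
  CaCO3: 116.1 × 0.4457 = 51.75 t
  CaSiO3: 15.42 × 0.003000 = 0.04626 t
  zircon sand: 48.76 × 0.001000 = 0.04876 t
  sodium sulfate: 67.08 × 0.5665 = 38.00 t
Total LOI = 109.8 t
Glass = batch − LOI = 645.1 − 109.8 = 535.3 t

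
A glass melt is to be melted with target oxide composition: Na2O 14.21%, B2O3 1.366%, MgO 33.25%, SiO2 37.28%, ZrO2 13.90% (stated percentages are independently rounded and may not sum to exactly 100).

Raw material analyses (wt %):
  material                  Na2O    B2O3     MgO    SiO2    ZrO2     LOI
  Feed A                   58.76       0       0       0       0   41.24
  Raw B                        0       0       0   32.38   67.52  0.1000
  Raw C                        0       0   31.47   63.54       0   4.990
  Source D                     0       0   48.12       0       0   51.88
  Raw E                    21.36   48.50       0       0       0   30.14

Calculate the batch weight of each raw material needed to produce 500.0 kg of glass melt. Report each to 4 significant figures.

The whole derivation runs at full float precision at every stage; working values are printed rounded off to 4 significant figures between the steps. Every reported result undergoes a single rounding. All derived quantities (the five compositions, the totals, net glass mass, ignition loss, yield) are re-derived starting from the weights for 500.0 kg of glass at exact precision as quoted within the problem or answer text.
Target oxide masses per 500.0 kg glass melt:
  Na2O: 14.21% × 500.0 = 71.05 kg
  B2O3: 1.366% × 500.0 = 6.830 kg
  MgO: 33.25% × 500.0 = 166.2 kg
  SiO2: 37.28% × 500.0 = 186.4 kg
  ZrO2: 13.90% × 500.0 = 69.50 kg
Mass-balance tally per oxide given the weights on record, versus the basis set out (oxide sums agree with the targets exact up to rounding of places):
  Na2O: 115.8·0.5876 + 14.08·0.2136 = 71.05 kg (target 71.05 kg)
  B2O3: 14.08·0.4850 = 6.829 kg (target 6.830 kg)
  MgO: 240.9·0.3147 + 187.9·0.4812 = 166.2 kg (target 166.2 kg)
  SiO2: 102.9·0.3238 + 240.9·0.6354 = 186.4 kg (target 186.4 kg)
  ZrO2: 102.9·0.6752 = 69.48 kg (target 69.50 kg)
Glass-mass sanity pass: the batch minus its LOI: 500.0 kg (per-oxide target masses sum to 500.0 kg; with the basis standing at 500.0 kg — any gap is answer rounding).
Whole-batch sum: Σ batch = 661.6 kg; ignition loss, Σ(batch × LOI) = 161.6 kg; yield = glass ÷ total batch = 75.57%.

Batch per 500.0 kg glass melt:
  Feed A: 115.8 kg
  Raw B: 102.9 kg
  Raw C: 240.9 kg
  Source D: 187.9 kg
  Raw E: 14.08 kg
Total batch = 661.6 kg; LOI loss = 161.6 kg; yield = 75.57%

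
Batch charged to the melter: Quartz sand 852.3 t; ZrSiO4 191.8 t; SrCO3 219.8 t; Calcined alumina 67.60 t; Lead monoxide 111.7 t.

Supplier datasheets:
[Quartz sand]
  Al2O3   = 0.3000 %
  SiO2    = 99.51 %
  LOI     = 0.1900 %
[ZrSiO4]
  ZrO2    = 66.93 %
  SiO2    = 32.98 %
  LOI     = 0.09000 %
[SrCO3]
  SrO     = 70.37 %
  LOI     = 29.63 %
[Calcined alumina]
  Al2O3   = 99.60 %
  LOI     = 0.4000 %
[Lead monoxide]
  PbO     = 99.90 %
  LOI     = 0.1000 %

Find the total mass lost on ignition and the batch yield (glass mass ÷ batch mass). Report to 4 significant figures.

LOI loss = 67.30 t; glass = 1376 t; yield = 95.34%

Each numeric step carries full precision through the solve — mid-chain values are displayed (rounded to four significant figures) between the steps — each reported number is rounded only once; all derived quantities (LOI, five oxide percentages, yield, glass mass, the totals) are re-derived in full precision from the weighed amounts on 1376 t of glass as they appear in the question or the answer.
LOI of each material in turn:
  Quartz sand: 852.3 × 0.001900 = 1.619 t
  ZrSiO4: 191.8 × 9.000e-04 = 0.1726 t
  SrCO3: 219.8 × 0.2963 = 65.13 t
  Calcined alumina: 67.60 × 0.004000 = 0.2704 t
  Lead monoxide: 111.7 × 0.001000 = 0.1117 t
Total LOI = 67.30 t
Glass = batch − LOI = 1443 − 67.30 = 1376 t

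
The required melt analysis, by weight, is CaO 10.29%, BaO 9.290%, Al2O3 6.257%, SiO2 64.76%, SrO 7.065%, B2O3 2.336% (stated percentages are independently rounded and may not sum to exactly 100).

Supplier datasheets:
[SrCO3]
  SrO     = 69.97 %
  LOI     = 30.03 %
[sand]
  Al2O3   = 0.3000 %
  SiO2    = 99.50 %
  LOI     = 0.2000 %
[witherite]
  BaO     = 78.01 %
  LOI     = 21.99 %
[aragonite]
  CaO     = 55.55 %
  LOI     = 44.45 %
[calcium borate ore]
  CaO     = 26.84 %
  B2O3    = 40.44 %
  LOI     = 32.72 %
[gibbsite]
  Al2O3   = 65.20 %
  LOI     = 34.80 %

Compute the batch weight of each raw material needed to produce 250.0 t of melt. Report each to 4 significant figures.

The working math holds full precision at all times. Values along the way are shown, with 4-significant-figure rounding, in the working — a single rounding yields each reported number; the derived quantities (net glass mass, the six compositions, yield, the totals, ignition loss) are computed starting from the weights at 250.0 t of glass at full precision, precisely as stated by either problem or answer.
Oxide mass targets, per 250.0 t melt:
  CaO: 10.29% × 250.0 = 25.72 t
  BaO: 9.290% × 250.0 = 23.22 t
  Al2O3: 6.257% × 250.0 = 15.64 t
  SiO2: 64.76% × 250.0 = 161.9 t
  SrO: 7.065% × 250.0 = 17.66 t
  B2O3: 2.336% × 250.0 = 5.840 t
Per-oxide balance check with the batch weights as given, against the basis in use (oxide sums agree with the targets net of answer rounding effects):
  CaO: 39.33·0.5555 + 14.44·0.2684 = 25.72 t (target 25.72 t)
  BaO: 29.77·0.7801 = 23.22 t (target 23.22 t)
  Al2O3: 162.7·0.003000 + 23.24·0.6520 = 15.64 t (target 15.64 t)
  SiO2: 162.7·0.9950 = 161.9 t (target 161.9 t)
  SrO: 25.24·0.6997 = 17.66 t (target 17.66 t)
  B2O3: 14.44·0.4044 = 5.840 t (target 5.840 t)
Consistency of the glass mass: total batch − LOI = 250.0 t (per-oxide target masses sum to 250.0 t; against the stated basis, 250.0 t — gaps are rounding artifacts).
Summing the batch: Σ batch = 294.7 t; LOI loss = Σ batch·LOI = 44.75 t; glass ÷ batch gives a yield of 84.82%.

Batch per 250.0 t melt:
  SrCO3: 25.24 t
  sand: 162.7 t
  witherite: 29.77 t
  aragonite: 39.33 t
  calcium borate ore: 14.44 t
  gibbsite: 23.24 t
Total batch = 294.7 t; LOI loss = 44.75 t; yield = 84.82%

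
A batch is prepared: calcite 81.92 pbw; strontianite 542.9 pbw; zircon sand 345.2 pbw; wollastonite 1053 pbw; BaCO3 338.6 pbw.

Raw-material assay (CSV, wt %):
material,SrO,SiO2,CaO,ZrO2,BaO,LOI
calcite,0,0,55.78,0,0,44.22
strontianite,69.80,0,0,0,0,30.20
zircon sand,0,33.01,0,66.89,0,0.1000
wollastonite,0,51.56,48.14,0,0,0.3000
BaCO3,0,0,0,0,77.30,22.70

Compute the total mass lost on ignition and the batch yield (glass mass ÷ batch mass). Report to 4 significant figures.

LOI loss = 280.5 pbw; glass = 2081 pbw; yield = 88.12%

The intermediate values are displayed (rounded to 4 significant figures) as written. Every computation runs at full precision all the way through. Every reported figure is rounded just once; all derived quantities, which include the totals, ignition loss, yield, net glass mass, the five compositions, are re-derived at full float precision, exactly as shown in the problem or the answer, starting from the weights on 2081 pbw of glass.
Ignition loss by material:
  calcite: 81.92 × 0.4422 = 36.23 pbw
  strontianite: 542.9 × 0.3020 = 164.0 pbw
  zircon sand: 345.2 × 0.001000 = 0.3452 pbw
  wollastonite: 1053 × 0.003000 = 3.159 pbw
  BaCO3: 338.6 × 0.2270 = 76.86 pbw
Total LOI = 280.5 pbw
Glass = batch − LOI = 2362 − 280.5 = 2081 pbw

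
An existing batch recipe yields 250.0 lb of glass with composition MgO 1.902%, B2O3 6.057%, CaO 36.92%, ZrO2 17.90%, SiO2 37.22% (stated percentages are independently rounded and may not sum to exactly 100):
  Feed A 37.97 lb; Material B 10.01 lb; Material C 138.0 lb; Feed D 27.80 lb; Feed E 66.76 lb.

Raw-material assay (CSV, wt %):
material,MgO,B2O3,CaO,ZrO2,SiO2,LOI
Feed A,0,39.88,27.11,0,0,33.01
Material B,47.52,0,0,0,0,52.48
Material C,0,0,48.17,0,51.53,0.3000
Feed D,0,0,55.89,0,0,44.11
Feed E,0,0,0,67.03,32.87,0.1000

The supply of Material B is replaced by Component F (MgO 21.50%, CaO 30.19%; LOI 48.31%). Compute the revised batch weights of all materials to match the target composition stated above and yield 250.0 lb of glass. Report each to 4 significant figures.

The intermediate values are displayed (rounded to 4 significant digits) at each printed step; all internal work runs at exact precision from first step to last — each reported number is rounded only once; the derived quantities (the totals, net glass mass, ignition loss, the five compositions, the yield) are rebuilt starting from the weights for 250.0 lb of glass in full float precision, as they appear in either problem or answer.
Target oxide masses per 250.0 lb glass:
  MgO: 1.902% × 250.0 = 4.755 lb
  B2O3: 6.057% × 250.0 = 15.14 lb
  CaO: 36.92% × 250.0 = 92.30 lb
  ZrO2: 17.90% × 250.0 = 44.75 lb
  SiO2: 37.22% × 250.0 = 93.05 lb
Sums-versus-targets review per the reported batch figures, per the basis as stated (each sum matches its target mass given rounding of the digits):
  MgO: 22.12·0.2150 = 4.756 lb (target 4.755 lb)
  B2O3: 37.97·0.3988 = 15.14 lb (target 15.14 lb)
  CaO: 37.97·0.2711 + 22.12·0.3019 + 138.0·0.4817 + 15.85·0.5589 = 92.30 lb (target 92.30 lb)
  ZrO2: 66.76·0.6703 = 44.75 lb (target 44.75 lb)
  SiO2: 138.0·0.5153 + 66.76·0.3287 = 93.06 lb (target 93.05 lb)
The glass-mass cross-check: total charge less LOI = 250.0 lb (per-oxide target masses sum to 250.0 lb; basis as stated: 250.0 lb — deltas are rounding alone).
Whole-batch sum: Σ batch = 280.7 lb; Σ batch·LOI gives LOI loss = 30.69 lb; yield = glass ÷ total batch = 89.07%.

Revised batch per 250.0 lb glass:
  Feed A: 37.97 lb
  Component F: 22.12 lb
  Material C: 138.0 lb
  Feed D: 15.85 lb
  Feed E: 66.76 lb
Total batch = 280.7 lb; LOI loss = 30.69 lb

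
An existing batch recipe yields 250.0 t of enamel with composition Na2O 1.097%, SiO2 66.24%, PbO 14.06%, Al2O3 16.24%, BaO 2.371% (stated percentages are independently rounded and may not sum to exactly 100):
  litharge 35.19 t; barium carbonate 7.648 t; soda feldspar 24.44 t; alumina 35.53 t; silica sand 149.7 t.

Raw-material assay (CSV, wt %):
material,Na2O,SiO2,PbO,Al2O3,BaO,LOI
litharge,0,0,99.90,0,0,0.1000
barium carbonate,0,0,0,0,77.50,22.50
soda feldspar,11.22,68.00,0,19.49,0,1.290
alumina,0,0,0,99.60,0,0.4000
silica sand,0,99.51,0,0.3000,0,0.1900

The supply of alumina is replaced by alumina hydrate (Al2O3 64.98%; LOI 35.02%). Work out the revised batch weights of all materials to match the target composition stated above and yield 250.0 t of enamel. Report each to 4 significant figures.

Revised batch per 250.0 t enamel:
  litharge: 35.19 t
  barium carbonate: 7.648 t
  soda feldspar: 24.44 t
  alumina hydrate: 54.46 t
  silica sand: 149.7 t
Total batch = 271.4 t; LOI loss = 21.43 t

Every computation holds exact precision at all times. Working values are displayed rounded to 4 significant figures within the worked lines; exactly one rounding goes into each reported result — all derived quantities (LOI, yield, the totals, net glass mass, five oxide percentages) are re-derived starting from the weights on 250.0 t of glass at full float precision exactly as shown in question or answer.
Oxide mass targets, per 250.0 t enamel:
  Na2O: 1.097% × 250.0 = 2.742 t
  SiO2: 66.24% × 250.0 = 165.6 t
  PbO: 14.06% × 250.0 = 35.15 t
  Al2O3: 16.24% × 250.0 = 40.60 t
  BaO: 2.371% × 250.0 = 5.928 t
Per-oxide balance check from the weights as reported, against the basis in use (sums match the target masses net of answer rounding effects):
  Na2O: 24.44·0.1122 = 2.742 t (target 2.742 t)
  SiO2: 24.44·0.6800 + 149.7·0.9951 = 165.6 t (target 165.6 t)
  PbO: 35.19·0.9990 = 35.15 t (target 35.15 t)
  Al2O3: 24.44·0.1949 + 54.46·0.6498 + 149.7·0.003000 = 40.60 t (target 40.60 t)
  BaO: 7.648·0.7750 = 5.927 t (target 5.928 t)
Glass-mass closure: net batch after ignition = 250.0 t (targets for the oxides total 250.0 t; basis as stated: 250.0 t — a pure rounding effect).
Adding the batch up: Σ batch = 271.4 t; LOI loss = Σ batch·LOI = 21.43 t; yield: glass divided by total = 92.11%.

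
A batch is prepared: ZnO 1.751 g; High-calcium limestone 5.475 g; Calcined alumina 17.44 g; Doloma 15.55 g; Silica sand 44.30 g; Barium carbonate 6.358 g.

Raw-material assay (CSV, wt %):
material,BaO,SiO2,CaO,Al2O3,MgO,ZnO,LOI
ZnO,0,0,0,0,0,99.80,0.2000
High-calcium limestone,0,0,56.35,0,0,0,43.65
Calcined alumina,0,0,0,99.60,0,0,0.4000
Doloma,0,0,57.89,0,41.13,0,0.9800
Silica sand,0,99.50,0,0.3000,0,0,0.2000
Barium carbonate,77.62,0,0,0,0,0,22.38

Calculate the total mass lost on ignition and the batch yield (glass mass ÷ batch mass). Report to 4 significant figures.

LOI loss = 4.127 g; glass = 86.75 g; yield = 95.46%

Working values are printed, rounded to four significant digits, within the worked lines — each numeric step holds full float precision at each step; exactly one rounding goes into each reported figure. The derived quantities are rebuilt starting from the weights for 86.75 g of glass at full precision (net glass mass, totals, the yield, ignition loss, six oxide percentages) as quoted within the problem or the answer.
Each material's LOI contribution:
  ZnO: 1.751 × 0.002000 = 0.003502 g
  High-calcium limestone: 5.475 × 0.4365 = 2.390 g
  Calcined alumina: 17.44 × 0.004000 = 0.06976 g
  Doloma: 15.55 × 0.009800 = 0.1524 g
  Silica sand: 44.30 × 0.002000 = 0.08860 g
  Barium carbonate: 6.358 × 0.2238 = 1.423 g
Total LOI = 4.127 g
Glass = batch − LOI = 90.87 − 4.127 = 86.75 g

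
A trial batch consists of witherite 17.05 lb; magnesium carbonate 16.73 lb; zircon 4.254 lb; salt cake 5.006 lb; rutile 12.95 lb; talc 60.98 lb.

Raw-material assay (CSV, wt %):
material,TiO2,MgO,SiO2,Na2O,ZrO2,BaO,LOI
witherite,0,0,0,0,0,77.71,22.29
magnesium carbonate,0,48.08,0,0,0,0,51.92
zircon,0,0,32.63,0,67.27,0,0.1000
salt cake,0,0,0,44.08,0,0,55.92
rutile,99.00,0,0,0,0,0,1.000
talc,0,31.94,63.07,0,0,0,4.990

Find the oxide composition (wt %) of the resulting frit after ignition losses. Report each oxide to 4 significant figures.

Glass mass = 98.51 lb (batch 117.0 − LOI 18.46).
Composition: TiO2 13.01%, MgO 27.94%, SiO2 40.45%, Na2O 2.240%, ZrO2 2.905%, BaO 13.45%

Each numeric step runs at full precision in every operation. Working values are displayed, rounded to 4 significant figures, when written out. A single rounding produces each reported number; all derived quantities are computed in exact precision (yield, LOI, six oxide percentages, glass mass, totals) from the batch weights at 98.51 lb of glass, as written in problem or answer.
Delivered oxide masses:
  TiO2: 12.95·0.9900 = 12.82 lb
  MgO: 16.73·0.4808 + 60.98·0.3194 = 27.52 lb
  SiO2: 4.254·0.3263 + 60.98·0.6307 = 39.85 lb
  Na2O: 5.006·0.4408 = 2.207 lb
  ZrO2: 4.254·0.6727 = 2.862 lb
  BaO: 17.05·0.7771 = 13.25 lb
LOI: 17.05·0.2229 + 16.73·0.5192 + 4.254·0.001000 + 5.006·0.5592 + 12.95·0.01000 + 60.98·0.04990 = 18.46 lb
Net of LOI, the glass mass = 117.0 − 18.46 = 98.51 lb (matching Σ of the oxides)
wt % = 100 × oxide mass / glass mass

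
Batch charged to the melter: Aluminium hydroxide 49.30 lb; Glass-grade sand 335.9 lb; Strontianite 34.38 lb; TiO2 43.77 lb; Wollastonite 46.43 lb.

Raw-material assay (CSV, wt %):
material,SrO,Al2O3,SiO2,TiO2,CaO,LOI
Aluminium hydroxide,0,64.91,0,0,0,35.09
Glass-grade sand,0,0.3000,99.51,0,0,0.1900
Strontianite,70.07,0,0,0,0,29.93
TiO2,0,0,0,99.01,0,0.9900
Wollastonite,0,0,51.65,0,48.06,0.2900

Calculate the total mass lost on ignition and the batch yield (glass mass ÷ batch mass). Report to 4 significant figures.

All arithmetic keeps full precision in all steps; the intermediate values appear, rounded to four significant digits, between the steps — a single rounding produces each reported value. Derived quantities, which include the yield, the totals, ignition loss, net glass mass, the five compositions, are carried in exact precision, as quoted within the question or the answer, using the weight values for 481.0 lb of glass.
Material-by-material LOI:
  Aluminium hydroxide: 49.30 × 0.3509 = 17.30 lb
  Glass-grade sand: 335.9 × 0.001900 = 0.6382 lb
  Strontianite: 34.38 × 0.2993 = 10.29 lb
  TiO2: 43.77 × 0.009900 = 0.4333 lb
  Wollastonite: 46.43 × 0.002900 = 0.1346 lb
Total LOI = 28.80 lb
Glass = batch − LOI = 509.8 − 28.80 = 481.0 lb

LOI loss = 28.80 lb; glass = 481.0 lb; yield = 94.35%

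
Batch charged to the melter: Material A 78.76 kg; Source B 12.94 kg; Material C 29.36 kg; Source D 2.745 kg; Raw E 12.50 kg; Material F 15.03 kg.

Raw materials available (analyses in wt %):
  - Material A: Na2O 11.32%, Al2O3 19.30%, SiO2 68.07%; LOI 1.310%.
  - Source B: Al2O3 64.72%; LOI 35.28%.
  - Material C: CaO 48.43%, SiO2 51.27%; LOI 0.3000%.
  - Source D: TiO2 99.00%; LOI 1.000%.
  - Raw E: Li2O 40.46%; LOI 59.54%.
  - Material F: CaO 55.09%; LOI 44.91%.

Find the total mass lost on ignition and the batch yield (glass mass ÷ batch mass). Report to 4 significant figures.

Every computation runs at full float precision throughout — working values are printed (rounded to four significant figures) in the printout — every reported value is rounded once only. All derived quantities (LOI, yield, totals, six oxide percentages, net glass mass) are re-derived starting from the weights on 131.4 kg of glass in full precision, as written in the question or the answer.
Loss on ignition, line by line:
  Material A: 78.76 × 0.01310 = 1.032 kg
  Source B: 12.94 × 0.3528 = 4.565 kg
  Material C: 29.36 × 0.003000 = 0.08808 kg
  Source D: 2.745 × 0.01000 = 0.02745 kg
  Raw E: 12.50 × 0.5954 = 7.443 kg
  Material F: 15.03 × 0.4491 = 6.750 kg
Total LOI = 19.90 kg
Glass = batch − LOI = 151.3 − 19.90 = 131.4 kg

LOI loss = 19.90 kg; glass = 131.4 kg; yield = 86.85%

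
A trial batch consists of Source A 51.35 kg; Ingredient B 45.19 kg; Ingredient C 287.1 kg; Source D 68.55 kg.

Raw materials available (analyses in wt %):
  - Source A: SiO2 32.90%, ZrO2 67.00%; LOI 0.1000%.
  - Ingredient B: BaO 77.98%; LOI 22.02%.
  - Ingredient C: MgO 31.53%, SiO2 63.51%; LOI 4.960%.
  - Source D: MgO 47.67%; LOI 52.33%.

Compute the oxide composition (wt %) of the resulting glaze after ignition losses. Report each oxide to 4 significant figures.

Each numeric step keeps full float precision in every operation; values along the way appear, with 4-significant-digit rounding, as written; every reported number is rounded exactly once — all derived quantities are rebuilt using the weight values on 392.1 kg of glass at exact precision (totals, ignition loss, glass mass, four oxide percentages, yield), as quoted within question or answer.
Delivered oxide masses:
  MgO: 287.1·0.3153 + 68.55·0.4767 = 123.2 kg
  SiO2: 51.35·0.3290 + 287.1·0.6351 = 199.2 kg
  BaO: 45.19·0.7798 = 35.24 kg
  ZrO2: 51.35·0.6700 = 34.40 kg
LOI: 51.35·0.001000 + 45.19·0.2202 + 287.1·0.04960 + 68.55·0.5233 = 60.11 kg
Net of LOI, the glass mass = 452.2 − 60.11 = 392.1 kg (the oxide masses sum to this)
each oxide over glass, ×100, is wt %

Glass mass = 392.1 kg (batch 452.2 − LOI 60.11).
Composition: MgO 31.42%, SiO2 50.81%, BaO 8.988%, ZrO2 8.775%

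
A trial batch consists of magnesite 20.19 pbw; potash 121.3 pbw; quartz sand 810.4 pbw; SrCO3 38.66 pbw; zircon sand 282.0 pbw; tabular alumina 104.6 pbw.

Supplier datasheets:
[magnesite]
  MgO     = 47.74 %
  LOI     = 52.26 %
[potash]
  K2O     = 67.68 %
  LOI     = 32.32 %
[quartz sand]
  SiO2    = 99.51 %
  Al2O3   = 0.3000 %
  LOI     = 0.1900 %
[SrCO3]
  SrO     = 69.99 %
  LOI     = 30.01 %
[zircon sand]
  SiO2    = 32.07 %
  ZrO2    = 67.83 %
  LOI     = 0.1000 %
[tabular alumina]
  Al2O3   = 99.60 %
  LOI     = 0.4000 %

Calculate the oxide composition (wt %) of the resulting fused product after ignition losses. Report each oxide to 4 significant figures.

Glass mass = 1314 pbw (batch 1377 − LOI 63.60).
Composition: SrO 2.060%, SiO2 68.28%, K2O 6.250%, Al2O3 8.116%, ZrO2 14.56%, MgO 0.7338%

Working values are rounded to four significant digits when quoted; the working math keeps full precision all the way through — every reported figure takes a single rounding. All derived quantities (totals, ignition loss, glass mass, the six compositions, yield) are re-derived at full precision from the batch weights on 1314 pbw of glass precisely as stated by the question or the answer.
Delivered oxide masses:
  SrO: 38.66·0.6999 = 27.06 pbw
  SiO2: 810.4·0.9951 + 282.0·0.3207 = 896.9 pbw
  K2O: 121.3·0.6768 = 82.10 pbw
  Al2O3: 810.4·0.003000 + 104.6·0.9960 = 106.6 pbw
  ZrO2: 282.0·0.6783 = 191.3 pbw
  MgO: 20.19·0.4774 = 9.639 pbw
LOI: 20.19·0.5226 + 121.3·0.3232 + 810.4·0.001900 + 38.66·0.3001 + 282.0·0.001000 + 104.6·0.004000 = 63.60 pbw
batch − LOI leaves glass = 1377 − 63.60 = 1314 pbw (equal to the oxide-mass sum)
wt % = oxide mass / glass mass × 100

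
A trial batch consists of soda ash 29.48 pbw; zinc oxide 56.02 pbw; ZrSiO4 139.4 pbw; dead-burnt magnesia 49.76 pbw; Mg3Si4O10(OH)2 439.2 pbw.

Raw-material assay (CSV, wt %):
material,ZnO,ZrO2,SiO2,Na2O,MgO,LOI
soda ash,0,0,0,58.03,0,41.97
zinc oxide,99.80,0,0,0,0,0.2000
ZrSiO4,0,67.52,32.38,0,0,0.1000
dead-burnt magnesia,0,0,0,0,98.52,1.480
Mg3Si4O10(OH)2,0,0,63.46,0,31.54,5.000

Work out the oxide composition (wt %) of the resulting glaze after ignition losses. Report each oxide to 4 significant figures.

Rounding to 4 significant figures governs every working value as shown; every computation holds full precision in all steps. A single rounding finalizes each reported result; all derived quantities, which include yield, LOI, totals, net glass mass, five oxide percentages, are carried in exact precision, precisely as stated by either problem or answer, from the weighed amounts for 678.5 pbw of glass.
Oxide masses out of the charge:
  ZnO: 56.02·0.9980 = 55.91 pbw
  ZrO2: 139.4·0.6752 = 94.12 pbw
  SiO2: 139.4·0.3238 + 439.2·0.6346 = 323.9 pbw
  Na2O: 29.48·0.5803 = 17.11 pbw
  MgO: 49.76·0.9852 + 439.2·0.3154 = 187.5 pbw
LOI: 29.48·0.4197 + 56.02·0.002000 + 139.4·0.001000 + 49.76·0.01480 + 439.2·0.05000 = 35.32 pbw
batch − LOI leaves glass = 713.9 − 35.32 = 678.5 pbw (the oxide masses sum to this)
wt % = oxide mass / glass mass × 100

Glass mass = 678.5 pbw (batch 713.9 − LOI 35.32).
Composition: ZnO 8.239%, ZrO2 13.87%, SiO2 47.73%, Na2O 2.521%, MgO 27.64%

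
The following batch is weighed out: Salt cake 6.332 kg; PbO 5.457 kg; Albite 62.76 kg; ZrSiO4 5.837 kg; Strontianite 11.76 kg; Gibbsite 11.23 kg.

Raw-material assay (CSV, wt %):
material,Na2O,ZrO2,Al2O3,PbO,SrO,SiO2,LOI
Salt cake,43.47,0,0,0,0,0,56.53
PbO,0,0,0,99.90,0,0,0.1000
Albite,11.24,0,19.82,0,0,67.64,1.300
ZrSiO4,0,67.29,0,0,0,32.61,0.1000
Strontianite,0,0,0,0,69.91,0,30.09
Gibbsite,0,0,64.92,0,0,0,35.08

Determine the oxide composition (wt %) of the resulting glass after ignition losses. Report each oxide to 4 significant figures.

Glass mass = 91.49 kg (batch 103.4 − LOI 11.88).
Composition: Na2O 10.72%, ZrO2 4.293%, Al2O3 21.56%, PbO 5.959%, SrO 8.986%, SiO2 48.48%

Working values are shown rounded off to 4 significant figures across the worked steps. The whole derivation runs at full float precision from first step to last — exactly one rounding goes into each reported result. All derived quantities (six oxide percentages, glass mass, ignition loss, the totals, yield) are recomputed starting from the weights for 91.49 kg of glass at full float precision, as written in problem or answer.
Mass of each oxide from the mix:
  Na2O: 6.332·0.4347 + 62.76·0.1124 = 9.807 kg
  ZrO2: 5.837·0.6729 = 3.928 kg
  Al2O3: 62.76·0.1982 + 11.23·0.6492 = 19.73 kg
  PbO: 5.457·0.9990 = 5.452 kg
  SrO: 11.76·0.6991 = 8.221 kg
  SiO2: 62.76·0.6764 + 5.837·0.3261 = 44.35 kg
LOI: 6.332·0.5653 + 5.457·0.001000 + 62.76·0.01300 + 5.837·0.001000 + 11.76·0.3009 + 11.23·0.3508 = 11.88 kg
Resulting glass, batch − LOI: 103.4 − 11.88 = 91.49 kg (= the summed oxide contributions)
percent by weight: oxide/glass ×100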